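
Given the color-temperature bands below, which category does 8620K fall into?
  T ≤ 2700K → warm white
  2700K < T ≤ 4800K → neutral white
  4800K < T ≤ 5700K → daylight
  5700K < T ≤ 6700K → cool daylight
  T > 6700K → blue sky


Temperature: 8620K
8620K > 6700K → blue sky
Classification: blue sky


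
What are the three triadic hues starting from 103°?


Triadic: equally spaced at 120° intervals
H1 = 103°
H2 = (103 + 120) mod 360 = 223°
H3 = (103 + 240) mod 360 = 343°
Triadic = 103°, 223°, 343°


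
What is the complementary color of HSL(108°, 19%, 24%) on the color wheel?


Complement = opposite side of color wheel = hue + 180°
H' = (108 + 180) mod 360 = 288°
S and L unchanged.
= HSL(288°, 19%, 24%)


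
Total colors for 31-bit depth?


Colors = 2^bits = 2^31
= 2,147,483,648 colors


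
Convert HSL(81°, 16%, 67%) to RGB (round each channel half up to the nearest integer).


H=81°, S=0.16, L=0.67
C = (1-|2L-1|)×S = (1-|0.34|)×0.16 = 0.1056
H' = H/60 = 81/60 ≈ 1.3500; X = C×(1-|H' mod 2 - 1|) = 0.06864
m = L - C/2 = 0.67 - 0.0528 = 0.6172
Sector ⌊H'⌋ = 1 → (R',G',B') = (0.06864, 0.1056, 0.0)
RGB = ((R'+m)×255, (G'+m)×255, (B'+m)×255) = (174.8892, 184.314, 157.386)
Round half up → RGB(175, 184, 157)


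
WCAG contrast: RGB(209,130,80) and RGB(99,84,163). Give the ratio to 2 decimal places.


Linearize each sRGB channel c=v/255: c/12.92 if c ≤ 0.04045 else ((c+0.055)/1.055)^2.4
L = 0.2126×R_lin + 0.7152×G_lin + 0.0722×B_lin
Color 1 (209,130,80):
  R=209: 209/255≈0.8196 > 0.04045 → ((0.8196+0.055)/1.055)^2.4 ≈ 0.63760
  G=130: 130/255≈0.5098 > 0.04045 → ((0.5098+0.055)/1.055)^2.4 ≈ 0.22323
  B=80: 80/255≈0.3137 > 0.04045 → ((0.3137+0.055)/1.055)^2.4 ≈ 0.08022
  L1 = 0.2126×0.63760 + 0.7152×0.22323 + 0.0722×0.08022 ≈ 0.30100
Color 2 (99,84,163):
  R=99: 99/255≈0.3882 > 0.04045 → ((0.3882+0.055)/1.055)^2.4 ≈ 0.12477
  G=84: 84/255≈0.3294 > 0.04045 → ((0.3294+0.055)/1.055)^2.4 ≈ 0.08866
  B=163: 163/255≈0.6392 > 0.04045 → ((0.6392+0.055)/1.055)^2.4 ≈ 0.36625
  L2 = 0.2126×0.12477 + 0.7152×0.08866 + 0.0722×0.36625 ≈ 0.11638
Lighter = 0.30100, Darker = 0.11638
Ratio = (L_lighter + 0.05) / (L_darker + 0.05)
Ratio = (0.30100 + 0.05) / (0.11638 + 0.05) = 0.35100 / 0.16638 ≈ 2.1097
Ratio ≈ 2.11:1


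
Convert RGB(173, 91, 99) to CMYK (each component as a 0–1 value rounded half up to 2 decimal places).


R'=173/255≈0.6784, G'=91/255≈0.3569, B'=99/255≈0.3882
K = 1 - max(R',G',B') = 1 - 173/255 = 82/255 = 0.32156… → 0.32
(1-R'-K)/(1-K) simplifies to (max-R)/max with max = 173:
C = (173-173)/173 = 0/173 = 0 → 0.00
M = (173-91)/173 = 82/173 = 0.47398… → 0.47
Y = (173-99)/173 = 74/173 = 0.42774… → 0.43
= CMYK(0.00, 0.47, 0.43, 0.32)


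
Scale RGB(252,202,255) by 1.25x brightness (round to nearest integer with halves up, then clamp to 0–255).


Multiply each channel by 1.25, round half up, clamp to [0, 255]
R: 252×1.25 = 315 → clamp → 255
G: 202×1.25 = 252.5 → round → 253
B: 255×1.25 = 318.75 → round → 319 → clamp → 255
= RGB(255, 253, 255)


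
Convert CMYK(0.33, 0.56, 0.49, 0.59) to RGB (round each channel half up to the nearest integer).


R = 255 × (1-C) × (1-K) = 255 × 0.67 × 0.41 = 70.0485 → 70
G = 255 × (1-M) × (1-K) = 255 × 0.44 × 0.41 = 46.002 → 46
B = 255 × (1-Y) × (1-K) = 255 × 0.51 × 0.41 = 53.3205 → 53
= RGB(70, 46, 53)


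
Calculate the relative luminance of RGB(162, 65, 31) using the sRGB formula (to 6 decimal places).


Linearize each channel (sRGB transfer function): c = v/255; c_lin = c/12.92 if c ≤ 0.04045, else ((c+0.055)/1.055)^2.4
  R: 162/255 ≈ 0.635294 > 0.04045 → ((0.635294+0.055)/1.055)^2.4 ≈ 0.361307
  G: 65/255 ≈ 0.254902 > 0.04045 → ((0.254902+0.055)/1.055)^2.4 ≈ 0.052861
  B: 31/255 ≈ 0.121569 > 0.04045 → ((0.121569+0.055)/1.055)^2.4 ≈ 0.013702
R_lin = 0.361307, G_lin = 0.052861, B_lin = 0.013702
L = 0.2126×R + 0.7152×G + 0.0722×B
L = 0.2126×0.361307 + 0.7152×0.052861 + 0.0722×0.013702
L ≈ 0.115609


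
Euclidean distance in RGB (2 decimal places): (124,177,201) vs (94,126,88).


d = √[(R₁-R₂)² + (G₁-G₂)² + (B₁-B₂)²]
d = √[(124-94)² + (177-126)² + (201-88)²]
d = √[900 + 2601 + 12769]
d = √16270
d ≈ 127.55


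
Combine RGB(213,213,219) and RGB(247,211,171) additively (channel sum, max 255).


Additive: each channel = min(255, C₁+C₂)
R: 213+247 = 460 → 255
G: 213+211 = 424 → 255
B: 219+171 = 390 → 255
= RGB(255, 255, 255)


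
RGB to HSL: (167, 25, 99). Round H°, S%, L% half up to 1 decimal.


Normalize: R'=167/255≈0.6549, G'=25/255≈0.0980, B'=99/255≈0.3882
Max=167/255, Min=25/255, Δ=Max-Min=142/255
L = (Max+Min)/2 = (167+25)/510 = 192/510 = 0.37647… → L = 37.6%
L ≤ 0.5 → S = Δ/(Max+Min) = 142/(167+25) = 142/192 = 0.73958… → S = 74.0%
(the 1/255 factors cancel in S and H, so raw channel differences can be used)
Max is R' → H = 60 × (((G-B)/Δ) mod 6) = 60 × (((25-99)/142) mod 6)
  (-74)/142 = -0.5211…; negative, so add 6 → 5.4788…
  H = 60 × 5.4788… = 328.732…° → H = 328.7°
= HSL(328.7°, 74.0%, 37.6%)


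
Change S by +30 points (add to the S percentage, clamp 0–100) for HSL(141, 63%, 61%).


Original S = 63%
Adjustment = +30 percentage points
New S = 63 + (30) = 93
Clamp to [0, 100] → 93
= HSL(141°, 93%, 61%)


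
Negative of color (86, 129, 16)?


Invert: (255-R, 255-G, 255-B)
R: 255-86 = 169
G: 255-129 = 126
B: 255-16 = 239
= RGB(169, 126, 239)


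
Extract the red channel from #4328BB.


Color: #4328BB
R = 43 = 67
G = 28 = 40
B = BB = 187
Red = 67


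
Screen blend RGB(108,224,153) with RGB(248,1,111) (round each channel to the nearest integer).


Screen: C = 255 - (255-A)×(255-B)/255, rounded to nearest integer
R: 255 - (255-108)×(255-248)/255 = 255 - 1029/255 ≈ 255 - 4.035 = 250.965 → 251
G: 255 - (255-224)×(255-1)/255 = 255 - 7874/255 ≈ 255 - 30.878 = 224.122 → 224
B: 255 - (255-153)×(255-111)/255 = 255 - 14688/255 ≈ 255 - 57.600 = 197.400 → 197
= RGB(251, 224, 197)


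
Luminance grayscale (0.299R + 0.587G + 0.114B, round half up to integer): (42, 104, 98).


Gray = 0.299×R + 0.587×G + 0.114×B
Gray = 0.299×42 + 0.587×104 + 0.114×98
Gray = 12.558 + 61.048 + 11.172
Gray = 84.778 → round half up → 85
Gray = 85


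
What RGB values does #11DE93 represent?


11 → 17 (R)
DE → 222 (G)
93 → 147 (B)
= RGB(17, 222, 147)


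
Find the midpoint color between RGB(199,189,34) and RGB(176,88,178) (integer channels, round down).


Midpoint: each channel = ⌊(C₁+C₂)/2⌋
R: ⌊(199+176)/2⌋ = 187
G: ⌊(189+88)/2⌋ = 138
B: ⌊(34+178)/2⌋ = 106
= RGB(187, 138, 106)


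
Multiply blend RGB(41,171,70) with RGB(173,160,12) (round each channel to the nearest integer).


Multiply: C = A×B/255, rounded to nearest integer
R: 41×173/255 = 7093/255 ≈ 27.816 → 28
G: 171×160/255 = 27360/255 ≈ 107.294 → 107
B: 70×12/255 = 840/255 ≈ 3.294 → 3
= RGB(28, 107, 3)


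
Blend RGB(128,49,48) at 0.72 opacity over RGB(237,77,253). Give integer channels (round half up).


C = α×F + (1-α)×B, with 1-α = 0.28
R: 0.72×128 + 0.28×237 = 92.16 + 66.36 = 158.52 → 159
G: 0.72×49 + 0.28×77 = 35.28 + 21.56 = 56.84 → 57
B: 0.72×48 + 0.28×253 = 34.56 + 70.84 = 105.40 → 105
= RGB(159, 57, 105)


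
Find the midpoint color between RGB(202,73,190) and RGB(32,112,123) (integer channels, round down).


Midpoint: each channel = ⌊(C₁+C₂)/2⌋
R: ⌊(202+32)/2⌋ = 117
G: ⌊(73+112)/2⌋ = 92
B: ⌊(190+123)/2⌋ = 156
= RGB(117, 92, 156)


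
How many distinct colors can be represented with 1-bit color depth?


Colors = 2^bits = 2^1
= 2 colors


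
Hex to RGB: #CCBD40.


CC → 204 (R)
BD → 189 (G)
40 → 64 (B)
= RGB(204, 189, 64)


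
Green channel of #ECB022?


Color: #ECB022
R = EC = 236
G = B0 = 176
B = 22 = 34
Green = 176


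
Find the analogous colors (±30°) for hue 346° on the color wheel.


Base hue: 346°
Left analog: (346 - 30) mod 360 = 316°
Right analog: (346 + 30) mod 360 = 16°
Analogous hues = 316° and 16°


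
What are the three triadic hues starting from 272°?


Triadic: equally spaced at 120° intervals
H1 = 272°
H2 = (272 + 120) mod 360 = 32°
H3 = (272 + 240) mod 360 = 152°
Triadic = 272°, 32°, 152°


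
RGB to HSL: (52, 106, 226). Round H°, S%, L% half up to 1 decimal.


Normalize: R'=52/255≈0.2039, G'=106/255≈0.4157, B'=226/255≈0.8863
Max=226/255, Min=52/255, Δ=Max-Min=174/255
L = (Max+Min)/2 = (226+52)/510 = 278/510 = 0.54509… → L = 54.5%
L > 0.5 → S = Δ/(2-Max-Min) = 174/(510-226-52) = 174/232 = 0.75 → S = 75.0%
(the 1/255 factors cancel in S and H, so raw channel differences can be used)
Max is B' → H = 60 × ((R-G)/Δ + 4) = 60 × ((52-106)/174 + 4)
  -54/174 + 4 = -0.3103… + 4 = 3.6896…
  H = 60 × 3.6896… = 221.379…° → H = 221.4°
= HSL(221.4°, 75.0%, 54.5%)


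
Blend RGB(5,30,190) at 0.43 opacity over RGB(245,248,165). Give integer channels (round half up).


C = α×F + (1-α)×B, with 1-α = 0.57
R: 0.43×5 + 0.57×245 = 2.15 + 139.65 = 141.80 → 142
G: 0.43×30 + 0.57×248 = 12.90 + 141.36 = 154.26 → 154
B: 0.43×190 + 0.57×165 = 81.70 + 94.05 = 175.75 → 176
= RGB(142, 154, 176)


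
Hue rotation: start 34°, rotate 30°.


New hue = (H + rotation) mod 360
New hue = (34 + 30) mod 360
= 64 mod 360
= 64°


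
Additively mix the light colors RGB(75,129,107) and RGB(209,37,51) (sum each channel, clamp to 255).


Additive: each channel = min(255, C₁+C₂)
R: 75+209 = 284 → 255
G: 129+37 = 166 → 166
B: 107+51 = 158 → 158
= RGB(255, 166, 158)


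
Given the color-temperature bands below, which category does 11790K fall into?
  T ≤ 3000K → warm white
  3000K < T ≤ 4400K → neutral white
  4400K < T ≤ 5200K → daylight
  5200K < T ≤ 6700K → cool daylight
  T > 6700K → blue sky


Temperature: 11790K
11790K > 6700K → blue sky
Classification: blue sky


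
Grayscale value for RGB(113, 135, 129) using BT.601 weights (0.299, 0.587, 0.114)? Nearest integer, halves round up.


Gray = 0.299×R + 0.587×G + 0.114×B
Gray = 0.299×113 + 0.587×135 + 0.114×129
Gray = 33.787 + 79.245 + 14.706
Gray = 127.738 → round half up → 128
Gray = 128


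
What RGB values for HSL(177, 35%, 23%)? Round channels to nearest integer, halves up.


H=177°, S=0.35, L=0.23
C = (1-|2L-1|)×S = (1-|-0.54|)×0.35 = 0.161
H' = H/60 = 177/60 ≈ 2.9500; X = C×(1-|H' mod 2 - 1|) = 0.15295
m = L - C/2 = 0.23 - 0.0805 = 0.1495
Sector ⌊H'⌋ = 2 → (R',G',B') = (0.0, 0.161, 0.15295)
RGB = ((R'+m)×255, (G'+m)×255, (B'+m)×255) = (38.1225, 79.1775, 77.12475)
Round half up → RGB(38, 79, 77)


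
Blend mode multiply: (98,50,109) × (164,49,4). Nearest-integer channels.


Multiply: C = A×B/255, rounded to nearest integer
R: 98×164/255 = 16072/255 ≈ 63.027 → 63
G: 50×49/255 = 2450/255 ≈ 9.608 → 10
B: 109×4/255 = 436/255 ≈ 1.710 → 2
= RGB(63, 10, 2)


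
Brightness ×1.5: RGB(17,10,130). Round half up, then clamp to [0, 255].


Multiply each channel by 1.5, round half up, clamp to [0, 255]
R: 17×1.5 = 25.5 → round → 26
G: 10×1.5 = 15
B: 130×1.5 = 195
= RGB(26, 15, 195)


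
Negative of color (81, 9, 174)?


Invert: (255-R, 255-G, 255-B)
R: 255-81 = 174
G: 255-9 = 246
B: 255-174 = 81
= RGB(174, 246, 81)


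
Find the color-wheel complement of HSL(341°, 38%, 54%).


Complement = opposite side of color wheel = hue + 180°
H' = (341 + 180) mod 360 = 161°
S and L unchanged.
= HSL(161°, 38%, 54%)


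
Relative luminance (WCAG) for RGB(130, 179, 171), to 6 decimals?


Linearize each channel (sRGB transfer function): c = v/255; c_lin = c/12.92 if c ≤ 0.04045, else ((c+0.055)/1.055)^2.4
  R: 130/255 ≈ 0.509804 > 0.04045 → ((0.509804+0.055)/1.055)^2.4 ≈ 0.223228
  G: 179/255 ≈ 0.701961 > 0.04045 → ((0.701961+0.055)/1.055)^2.4 ≈ 0.450786
  B: 171/255 ≈ 0.670588 > 0.04045 → ((0.670588+0.055)/1.055)^2.4 ≈ 0.407240
R_lin = 0.223228, G_lin = 0.450786, B_lin = 0.407240
L = 0.2126×R + 0.7152×G + 0.0722×B
L = 0.2126×0.223228 + 0.7152×0.450786 + 0.0722×0.407240
L ≈ 0.399263


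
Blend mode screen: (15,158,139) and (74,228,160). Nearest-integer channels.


Screen: C = 255 - (255-A)×(255-B)/255, rounded to nearest integer
R: 255 - (255-15)×(255-74)/255 = 255 - 43440/255 ≈ 255 - 170.353 = 84.647 → 85
G: 255 - (255-158)×(255-228)/255 = 255 - 2619/255 ≈ 255 - 10.271 = 244.729 → 245
B: 255 - (255-139)×(255-160)/255 = 255 - 11020/255 ≈ 255 - 43.216 = 211.784 → 212
= RGB(85, 245, 212)


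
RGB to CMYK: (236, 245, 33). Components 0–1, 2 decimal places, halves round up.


R'=236/255≈0.9255, G'=245/255≈0.9608, B'=33/255≈0.1294
K = 1 - max(R',G',B') = 1 - 245/255 = 10/255 = 0.03921… → 0.04
(1-R'-K)/(1-K) simplifies to (max-R)/max with max = 245:
C = (245-236)/245 = 9/245 = 0.03673… → 0.04
M = (245-245)/245 = 0/245 = 0 → 0.00
Y = (245-33)/245 = 212/245 = 0.86530… → 0.87
= CMYK(0.04, 0.00, 0.87, 0.04)


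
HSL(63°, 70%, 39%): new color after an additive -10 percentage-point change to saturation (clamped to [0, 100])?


Original S = 70%
Adjustment = -10 percentage points
New S = 70 + (-10) = 60
Clamp to [0, 100] → 60
= HSL(63°, 60%, 39%)


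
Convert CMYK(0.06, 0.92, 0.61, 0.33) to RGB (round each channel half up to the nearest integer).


R = 255 × (1-C) × (1-K) = 255 × 0.94 × 0.67 = 160.599 → 161
G = 255 × (1-M) × (1-K) = 255 × 0.08 × 0.67 = 13.668 → 14
B = 255 × (1-Y) × (1-K) = 255 × 0.39 × 0.67 = 66.6315 → 67
= RGB(161, 14, 67)


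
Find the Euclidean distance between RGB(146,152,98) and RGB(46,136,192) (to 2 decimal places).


d = √[(R₁-R₂)² + (G₁-G₂)² + (B₁-B₂)²]
d = √[(146-46)² + (152-136)² + (98-192)²]
d = √[10000 + 256 + 8836]
d = √19092
d ≈ 138.17


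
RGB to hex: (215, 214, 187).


R = 215 → D7 (hex)
G = 214 → D6 (hex)
B = 187 → BB (hex)
Hex = #D7D6BB


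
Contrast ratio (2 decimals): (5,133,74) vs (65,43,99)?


Linearize each sRGB channel c=v/255: c/12.92 if c ≤ 0.04045 else ((c+0.055)/1.055)^2.4
L = 0.2126×R_lin + 0.7152×G_lin + 0.0722×B_lin
Color 1 (5,133,74):
  R=5: 5/255≈0.0196 ≤ 0.04045 → 0.0196/12.92 ≈ 0.00152
  G=133: 133/255≈0.5216 > 0.04045 → ((0.5216+0.055)/1.055)^2.4 ≈ 0.23455
  B=74: 74/255≈0.2902 > 0.04045 → ((0.2902+0.055)/1.055)^2.4 ≈ 0.06848
  L1 = 0.2126×0.00152 + 0.7152×0.23455 + 0.0722×0.06848 ≈ 0.17302
Color 2 (65,43,99):
  R=65: 65/255≈0.2549 > 0.04045 → ((0.2549+0.055)/1.055)^2.4 ≈ 0.05286
  G=43: 43/255≈0.1686 > 0.04045 → ((0.1686+0.055)/1.055)^2.4 ≈ 0.02416
  B=99: 99/255≈0.3882 > 0.04045 → ((0.3882+0.055)/1.055)^2.4 ≈ 0.12477
  L2 = 0.2126×0.05286 + 0.7152×0.02416 + 0.0722×0.12477 ≈ 0.03752
Lighter = 0.17302, Darker = 0.03752
Ratio = (L_lighter + 0.05) / (L_darker + 0.05)
Ratio = (0.17302 + 0.05) / (0.03752 + 0.05) = 0.22302 / 0.08752 ≈ 2.5481
Ratio ≈ 2.55:1


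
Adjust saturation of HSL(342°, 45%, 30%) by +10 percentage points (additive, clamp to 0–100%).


Original S = 45%
Adjustment = +10 percentage points
New S = 45 + (10) = 55
Clamp to [0, 100] → 55
= HSL(342°, 55%, 30%)


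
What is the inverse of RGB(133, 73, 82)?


Invert: (255-R, 255-G, 255-B)
R: 255-133 = 122
G: 255-73 = 182
B: 255-82 = 173
= RGB(122, 182, 173)


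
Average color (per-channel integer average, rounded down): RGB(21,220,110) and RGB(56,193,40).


Midpoint: each channel = ⌊(C₁+C₂)/2⌋
R: ⌊(21+56)/2⌋ = 38
G: ⌊(220+193)/2⌋ = 206
B: ⌊(110+40)/2⌋ = 75
= RGB(38, 206, 75)


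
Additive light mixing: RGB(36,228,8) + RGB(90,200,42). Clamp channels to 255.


Additive: each channel = min(255, C₁+C₂)
R: 36+90 = 126 → 126
G: 228+200 = 428 → 255
B: 8+42 = 50 → 50
= RGB(126, 255, 50)


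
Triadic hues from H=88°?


Triadic: equally spaced at 120° intervals
H1 = 88°
H2 = (88 + 120) mod 360 = 208°
H3 = (88 + 240) mod 360 = 328°
Triadic = 88°, 208°, 328°


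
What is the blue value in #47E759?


Color: #47E759
R = 47 = 71
G = E7 = 231
B = 59 = 89
Blue = 89


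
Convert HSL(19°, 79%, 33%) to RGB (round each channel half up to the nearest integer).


H=19°, S=0.79, L=0.33
C = (1-|2L-1|)×S = (1-|-0.34|)×0.79 = 0.5214
H' = H/60 = 19/60 ≈ 0.3167; X = C×(1-|H' mod 2 - 1|) = 0.16511
m = L - C/2 = 0.33 - 0.2607 = 0.0693
Sector ⌊H'⌋ = 0 → (R',G',B') = (0.5214, 0.16511, 0.0)
RGB = ((R'+m)×255, (G'+m)×255, (B'+m)×255) = (150.6285, 59.77455, 17.6715)
Round half up → RGB(151, 60, 18)


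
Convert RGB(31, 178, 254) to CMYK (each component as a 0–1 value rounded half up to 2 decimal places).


R'=31/255≈0.1216, G'=178/255≈0.6980, B'=254/255≈0.9961
K = 1 - max(R',G',B') = 1 - 254/255 = 1/255 = 0.00392… → 0.00
(1-R'-K)/(1-K) simplifies to (max-R)/max with max = 254:
C = (254-31)/254 = 223/254 = 0.87795… → 0.88
M = (254-178)/254 = 76/254 = 0.29921… → 0.30
Y = (254-254)/254 = 0/254 = 0 → 0.00
= CMYK(0.88, 0.30, 0.00, 0.00)


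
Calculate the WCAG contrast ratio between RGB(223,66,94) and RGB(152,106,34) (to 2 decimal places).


Linearize each sRGB channel c=v/255: c/12.92 if c ≤ 0.04045 else ((c+0.055)/1.055)^2.4
L = 0.2126×R_lin + 0.7152×G_lin + 0.0722×B_lin
Color 1 (223,66,94):
  R=223: 223/255≈0.8745 > 0.04045 → ((0.8745+0.055)/1.055)^2.4 ≈ 0.73791
  G=66: 66/255≈0.2588 > 0.04045 → ((0.2588+0.055)/1.055)^2.4 ≈ 0.05448
  B=94: 94/255≈0.3686 > 0.04045 → ((0.3686+0.055)/1.055)^2.4 ≈ 0.11193
  L1 = 0.2126×0.73791 + 0.7152×0.05448 + 0.0722×0.11193 ≈ 0.20393
Color 2 (152,106,34):
  R=152: 152/255≈0.5961 > 0.04045 → ((0.5961+0.055)/1.055)^2.4 ≈ 0.31399
  G=106: 106/255≈0.4157 > 0.04045 → ((0.4157+0.055)/1.055)^2.4 ≈ 0.14413
  B=34: 34/255≈0.1333 > 0.04045 → ((0.1333+0.055)/1.055)^2.4 ≈ 0.01600
  L2 = 0.2126×0.31399 + 0.7152×0.14413 + 0.0722×0.01600 ≈ 0.17099
Lighter = 0.20393, Darker = 0.17099
Ratio = (L_lighter + 0.05) / (L_darker + 0.05)
Ratio = (0.20393 + 0.05) / (0.17099 + 0.05) = 0.25393 / 0.22099 ≈ 1.1490
Ratio ≈ 1.15:1


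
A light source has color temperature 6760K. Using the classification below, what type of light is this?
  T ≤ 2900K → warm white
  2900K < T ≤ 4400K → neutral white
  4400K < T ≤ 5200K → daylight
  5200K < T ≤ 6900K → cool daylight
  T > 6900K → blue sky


Temperature: 6760K
5200K < 6760K ≤ 6900K → cool daylight
Classification: cool daylight


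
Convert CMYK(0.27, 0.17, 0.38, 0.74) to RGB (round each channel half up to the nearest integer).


R = 255 × (1-C) × (1-K) = 255 × 0.73 × 0.26 = 48.399 → 48
G = 255 × (1-M) × (1-K) = 255 × 0.83 × 0.26 = 55.029 → 55
B = 255 × (1-Y) × (1-K) = 255 × 0.62 × 0.26 = 41.106 → 41
= RGB(48, 55, 41)


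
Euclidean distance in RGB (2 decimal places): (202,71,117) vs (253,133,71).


d = √[(R₁-R₂)² + (G₁-G₂)² + (B₁-B₂)²]
d = √[(202-253)² + (71-133)² + (117-71)²]
d = √[2601 + 3844 + 2116]
d = √8561
d ≈ 92.53


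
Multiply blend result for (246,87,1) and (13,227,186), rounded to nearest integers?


Multiply: C = A×B/255, rounded to nearest integer
R: 246×13/255 = 3198/255 ≈ 12.541 → 13
G: 87×227/255 = 19749/255 ≈ 77.447 → 77
B: 1×186/255 = 186/255 ≈ 0.729 → 1
= RGB(13, 77, 1)


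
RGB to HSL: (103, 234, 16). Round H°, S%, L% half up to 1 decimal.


Normalize: R'=103/255≈0.4039, G'=234/255≈0.9176, B'=16/255≈0.0627
Max=234/255, Min=16/255, Δ=Max-Min=218/255
L = (Max+Min)/2 = (234+16)/510 = 250/510 = 0.49019… → L = 49.0%
L ≤ 0.5 → S = Δ/(Max+Min) = 218/(234+16) = 218/250 = 0.872 → S = 87.2%
(the 1/255 factors cancel in S and H, so raw channel differences can be used)
Max is G' → H = 60 × ((B-R)/Δ + 2) = 60 × ((16-103)/218 + 2)
  -87/218 + 2 = -0.3990… + 2 = 1.6009…
  H = 60 × 1.6009… = 96.055…° → H = 96.1°
= HSL(96.1°, 87.2%, 49.0%)


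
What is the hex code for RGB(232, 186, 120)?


R = 232 → E8 (hex)
G = 186 → BA (hex)
B = 120 → 78 (hex)
Hex = #E8BA78


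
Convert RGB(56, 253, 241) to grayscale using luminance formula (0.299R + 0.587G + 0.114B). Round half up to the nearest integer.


Gray = 0.299×R + 0.587×G + 0.114×B
Gray = 0.299×56 + 0.587×253 + 0.114×241
Gray = 16.744 + 148.511 + 27.474
Gray = 192.729 → round half up → 193
Gray = 193


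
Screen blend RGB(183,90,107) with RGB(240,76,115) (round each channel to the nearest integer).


Screen: C = 255 - (255-A)×(255-B)/255, rounded to nearest integer
R: 255 - (255-183)×(255-240)/255 = 255 - 1080/255 ≈ 255 - 4.235 = 250.765 → 251
G: 255 - (255-90)×(255-76)/255 = 255 - 29535/255 ≈ 255 - 115.824 = 139.176 → 139
B: 255 - (255-107)×(255-115)/255 = 255 - 20720/255 ≈ 255 - 81.255 = 173.745 → 174
= RGB(251, 139, 174)


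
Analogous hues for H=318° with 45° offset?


Base hue: 318°
Left analog: (318 - 45) mod 360 = 273°
Right analog: (318 + 45) mod 360 = 3°
Analogous hues = 273° and 3°


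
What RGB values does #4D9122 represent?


4D → 77 (R)
91 → 145 (G)
22 → 34 (B)
= RGB(77, 145, 34)


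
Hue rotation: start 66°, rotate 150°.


New hue = (H + rotation) mod 360
New hue = (66 + 150) mod 360
= 216 mod 360
= 216°


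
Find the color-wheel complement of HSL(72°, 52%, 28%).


Complement = opposite side of color wheel = hue + 180°
H' = (72 + 180) mod 360 = 252°
S and L unchanged.
= HSL(252°, 52%, 28%)


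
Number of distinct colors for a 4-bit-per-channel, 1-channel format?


Total bits = 4 bits/channel × 1 channels = 4 bits
Distinct colors = 2^4
= 16 colors


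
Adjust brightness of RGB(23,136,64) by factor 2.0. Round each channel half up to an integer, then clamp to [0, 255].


Multiply each channel by 2.0, round half up, clamp to [0, 255]
R: 23×2.0 = 46
G: 136×2.0 = 272 → clamp → 255
B: 64×2.0 = 128
= RGB(46, 255, 128)


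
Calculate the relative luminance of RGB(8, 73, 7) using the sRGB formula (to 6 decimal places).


Linearize each channel (sRGB transfer function): c = v/255; c_lin = c/12.92 if c ≤ 0.04045, else ((c+0.055)/1.055)^2.4
  R: 8/255 ≈ 0.031373 ≤ 0.04045 → 0.031373/12.92 ≈ 0.002428
  G: 73/255 ≈ 0.286275 > 0.04045 → ((0.286275+0.055)/1.055)^2.4 ≈ 0.066626
  B: 7/255 ≈ 0.027451 ≤ 0.04045 → 0.027451/12.92 ≈ 0.002125
R_lin = 0.002428, G_lin = 0.066626, B_lin = 0.002125
L = 0.2126×R + 0.7152×G + 0.0722×B
L = 0.2126×0.002428 + 0.7152×0.066626 + 0.0722×0.002125
L ≈ 0.048321


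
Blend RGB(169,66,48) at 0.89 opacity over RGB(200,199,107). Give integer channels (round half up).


C = α×F + (1-α)×B, with 1-α = 0.11
R: 0.89×169 + 0.11×200 = 150.41 + 22.00 = 172.41 → 172
G: 0.89×66 + 0.11×199 = 58.74 + 21.89 = 80.63 → 81
B: 0.89×48 + 0.11×107 = 42.72 + 11.77 = 54.49 → 54
= RGB(172, 81, 54)


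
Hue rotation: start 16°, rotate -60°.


New hue = (H + rotation) mod 360
New hue = (16 -60) mod 360
= -44 mod 360
= 316°


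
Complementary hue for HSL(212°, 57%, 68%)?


Complement = opposite side of color wheel = hue + 180°
H' = (212 + 180) mod 360 = 32°
S and L unchanged.
= HSL(32°, 57%, 68%)


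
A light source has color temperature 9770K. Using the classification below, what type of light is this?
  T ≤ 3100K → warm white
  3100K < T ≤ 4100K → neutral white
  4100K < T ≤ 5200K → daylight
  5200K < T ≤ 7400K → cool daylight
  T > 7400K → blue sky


Temperature: 9770K
9770K > 7400K → blue sky
Classification: blue sky


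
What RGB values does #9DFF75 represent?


9D → 157 (R)
FF → 255 (G)
75 → 117 (B)
= RGB(157, 255, 117)


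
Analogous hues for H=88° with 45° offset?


Base hue: 88°
Left analog: (88 - 45) mod 360 = 43°
Right analog: (88 + 45) mod 360 = 133°
Analogous hues = 43° and 133°


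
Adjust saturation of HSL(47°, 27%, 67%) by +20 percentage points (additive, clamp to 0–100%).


Original S = 27%
Adjustment = +20 percentage points
New S = 27 + (20) = 47
Clamp to [0, 100] → 47
= HSL(47°, 47%, 67%)


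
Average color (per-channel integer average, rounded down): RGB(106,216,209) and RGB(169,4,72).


Midpoint: each channel = ⌊(C₁+C₂)/2⌋
R: ⌊(106+169)/2⌋ = 137
G: ⌊(216+4)/2⌋ = 110
B: ⌊(209+72)/2⌋ = 140
= RGB(137, 110, 140)


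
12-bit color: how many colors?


Colors = 2^bits = 2^12
= 4,096 colors


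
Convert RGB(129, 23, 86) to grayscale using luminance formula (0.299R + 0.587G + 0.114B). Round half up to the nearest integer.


Gray = 0.299×R + 0.587×G + 0.114×B
Gray = 0.299×129 + 0.587×23 + 0.114×86
Gray = 38.571 + 13.501 + 9.804
Gray = 61.876 → round half up → 62
Gray = 62


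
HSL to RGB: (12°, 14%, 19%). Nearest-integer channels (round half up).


H=12°, S=0.14, L=0.19
C = (1-|2L-1|)×S = (1-|-0.62|)×0.14 = 0.0532
H' = H/60 = 12/60 ≈ 0.2000; X = C×(1-|H' mod 2 - 1|) = 0.01064
m = L - C/2 = 0.19 - 0.0266 = 0.1634
Sector ⌊H'⌋ = 0 → (R',G',B') = (0.0532, 0.01064, 0.0)
RGB = ((R'+m)×255, (G'+m)×255, (B'+m)×255) = (55.233, 44.3802, 41.667)
Round half up → RGB(55, 44, 42)


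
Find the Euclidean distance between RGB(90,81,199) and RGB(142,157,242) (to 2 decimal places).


d = √[(R₁-R₂)² + (G₁-G₂)² + (B₁-B₂)²]
d = √[(90-142)² + (81-157)² + (199-242)²]
d = √[2704 + 5776 + 1849]
d = √10329
d ≈ 101.63


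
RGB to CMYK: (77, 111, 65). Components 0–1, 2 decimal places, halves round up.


R'=77/255≈0.3020, G'=111/255≈0.4353, B'=65/255≈0.2549
K = 1 - max(R',G',B') = 1 - 111/255 = 144/255 = 0.56470… → 0.56
(1-R'-K)/(1-K) simplifies to (max-R)/max with max = 111:
C = (111-77)/111 = 34/111 = 0.30630… → 0.31
M = (111-111)/111 = 0/111 = 0 → 0.00
Y = (111-65)/111 = 46/111 = 0.41441… → 0.41
= CMYK(0.31, 0.00, 0.41, 0.56)


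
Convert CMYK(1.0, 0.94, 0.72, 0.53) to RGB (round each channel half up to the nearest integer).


R = 255 × (1-C) × (1-K) = 255 × 0.00 × 0.47 = 0
G = 255 × (1-M) × (1-K) = 255 × 0.06 × 0.47 = 7.191 → 7
B = 255 × (1-Y) × (1-K) = 255 × 0.28 × 0.47 = 33.558 → 34
= RGB(0, 7, 34)


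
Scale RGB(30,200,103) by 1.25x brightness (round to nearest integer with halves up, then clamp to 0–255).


Multiply each channel by 1.25, round half up, clamp to [0, 255]
R: 30×1.25 = 37.5 → round → 38
G: 200×1.25 = 250
B: 103×1.25 = 128.75 → round → 129
= RGB(38, 250, 129)


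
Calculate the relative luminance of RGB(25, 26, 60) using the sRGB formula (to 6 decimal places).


Linearize each channel (sRGB transfer function): c = v/255; c_lin = c/12.92 if c ≤ 0.04045, else ((c+0.055)/1.055)^2.4
  R: 25/255 ≈ 0.098039 > 0.04045 → ((0.098039+0.055)/1.055)^2.4 ≈ 0.009721
  G: 26/255 ≈ 0.101961 > 0.04045 → ((0.101961+0.055)/1.055)^2.4 ≈ 0.010330
  B: 60/255 ≈ 0.235294 > 0.04045 → ((0.235294+0.055)/1.055)^2.4 ≈ 0.045186
R_lin = 0.009721, G_lin = 0.010330, B_lin = 0.045186
L = 0.2126×R + 0.7152×G + 0.0722×B
L = 0.2126×0.009721 + 0.7152×0.010330 + 0.0722×0.045186
L ≈ 0.012717


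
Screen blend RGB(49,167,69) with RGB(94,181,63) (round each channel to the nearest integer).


Screen: C = 255 - (255-A)×(255-B)/255, rounded to nearest integer
R: 255 - (255-49)×(255-94)/255 = 255 - 33166/255 ≈ 255 - 130.063 = 124.937 → 125
G: 255 - (255-167)×(255-181)/255 = 255 - 6512/255 ≈ 255 - 25.537 = 229.463 → 229
B: 255 - (255-69)×(255-63)/255 = 255 - 35712/255 ≈ 255 - 140.047 = 114.953 → 115
= RGB(125, 229, 115)


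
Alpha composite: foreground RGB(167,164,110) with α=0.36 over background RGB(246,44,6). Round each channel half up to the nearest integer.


C = α×F + (1-α)×B, with 1-α = 0.64
R: 0.36×167 + 0.64×246 = 60.12 + 157.44 = 217.56 → 218
G: 0.36×164 + 0.64×44 = 59.04 + 28.16 = 87.20 → 87
B: 0.36×110 + 0.64×6 = 39.60 + 3.84 = 43.44 → 43
= RGB(218, 87, 43)


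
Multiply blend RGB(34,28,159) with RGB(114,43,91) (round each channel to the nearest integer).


Multiply: C = A×B/255, rounded to nearest integer
R: 34×114/255 = 3876/255 ≈ 15.200 → 15
G: 28×43/255 = 1204/255 ≈ 4.722 → 5
B: 159×91/255 = 14469/255 ≈ 56.741 → 57
= RGB(15, 5, 57)


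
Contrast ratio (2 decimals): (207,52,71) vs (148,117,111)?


Linearize each sRGB channel c=v/255: c/12.92 if c ≤ 0.04045 else ((c+0.055)/1.055)^2.4
L = 0.2126×R_lin + 0.7152×G_lin + 0.0722×B_lin
Color 1 (207,52,71):
  R=207: 207/255≈0.8118 > 0.04045 → ((0.8118+0.055)/1.055)^2.4 ≈ 0.62396
  G=52: 52/255≈0.2039 > 0.04045 → ((0.2039+0.055)/1.055)^2.4 ≈ 0.03434
  B=71: 71/255≈0.2784 > 0.04045 → ((0.2784+0.055)/1.055)^2.4 ≈ 0.06301
  L1 = 0.2126×0.62396 + 0.7152×0.03434 + 0.0722×0.06301 ≈ 0.16176
Color 2 (148,117,111):
  R=148: 148/255≈0.5804 > 0.04045 → ((0.5804+0.055)/1.055)^2.4 ≈ 0.29614
  G=117: 117/255≈0.4588 > 0.04045 → ((0.4588+0.055)/1.055)^2.4 ≈ 0.17789
  B=111: 111/255≈0.4353 > 0.04045 → ((0.4353+0.055)/1.055)^2.4 ≈ 0.15896
  L2 = 0.2126×0.29614 + 0.7152×0.17789 + 0.0722×0.15896 ≈ 0.20166
Lighter = 0.20166, Darker = 0.16176
Ratio = (L_lighter + 0.05) / (L_darker + 0.05)
Ratio = (0.20166 + 0.05) / (0.16176 + 0.05) = 0.25166 / 0.21176 ≈ 1.1884
Ratio ≈ 1.19:1


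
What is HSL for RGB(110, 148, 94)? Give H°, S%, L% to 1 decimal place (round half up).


Normalize: R'=110/255≈0.4314, G'=148/255≈0.5804, B'=94/255≈0.3686
Max=148/255, Min=94/255, Δ=Max-Min=54/255
L = (Max+Min)/2 = (148+94)/510 = 242/510 = 0.47450… → L = 47.5%
L ≤ 0.5 → S = Δ/(Max+Min) = 54/(148+94) = 54/242 = 0.22314… → S = 22.3%
(the 1/255 factors cancel in S and H, so raw channel differences can be used)
Max is G' → H = 60 × ((B-R)/Δ + 2) = 60 × ((94-110)/54 + 2)
  -16/54 + 2 = -0.2962… + 2 = 1.7037…
  H = 60 × 1.7037… = 102.222…° → H = 102.2°
= HSL(102.2°, 22.3%, 47.5%)


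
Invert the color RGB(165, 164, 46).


Invert: (255-R, 255-G, 255-B)
R: 255-165 = 90
G: 255-164 = 91
B: 255-46 = 209
= RGB(90, 91, 209)


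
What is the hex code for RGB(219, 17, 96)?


R = 219 → DB (hex)
G = 17 → 11 (hex)
B = 96 → 60 (hex)
Hex = #DB1160


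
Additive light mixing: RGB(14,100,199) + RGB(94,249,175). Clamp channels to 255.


Additive: each channel = min(255, C₁+C₂)
R: 14+94 = 108 → 108
G: 100+249 = 349 → 255
B: 199+175 = 374 → 255
= RGB(108, 255, 255)


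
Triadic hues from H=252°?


Triadic: equally spaced at 120° intervals
H1 = 252°
H2 = (252 + 120) mod 360 = 12°
H3 = (252 + 240) mod 360 = 132°
Triadic = 252°, 12°, 132°


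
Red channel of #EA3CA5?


Color: #EA3CA5
R = EA = 234
G = 3C = 60
B = A5 = 165
Red = 234


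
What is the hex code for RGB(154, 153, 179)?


R = 154 → 9A (hex)
G = 153 → 99 (hex)
B = 179 → B3 (hex)
Hex = #9A99B3


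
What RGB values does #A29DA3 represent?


A2 → 162 (R)
9D → 157 (G)
A3 → 163 (B)
= RGB(162, 157, 163)


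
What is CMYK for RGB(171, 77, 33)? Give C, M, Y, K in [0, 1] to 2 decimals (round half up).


R'=171/255≈0.6706, G'=77/255≈0.3020, B'=33/255≈0.1294
K = 1 - max(R',G',B') = 1 - 171/255 = 84/255 = 0.32941… → 0.33
(1-R'-K)/(1-K) simplifies to (max-R)/max with max = 171:
C = (171-171)/171 = 0/171 = 0 → 0.00
M = (171-77)/171 = 94/171 = 0.54970… → 0.55
Y = (171-33)/171 = 138/171 = 0.80701… → 0.81
= CMYK(0.00, 0.55, 0.81, 0.33)


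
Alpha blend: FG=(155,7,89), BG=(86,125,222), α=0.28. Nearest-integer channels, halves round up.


C = α×F + (1-α)×B, with 1-α = 0.72
R: 0.28×155 + 0.72×86 = 43.40 + 61.92 = 105.32 → 105
G: 0.28×7 + 0.72×125 = 1.96 + 90.00 = 91.96 → 92
B: 0.28×89 + 0.72×222 = 24.92 + 159.84 = 184.76 → 185
= RGB(105, 92, 185)


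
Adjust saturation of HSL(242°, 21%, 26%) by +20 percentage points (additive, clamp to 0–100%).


Original S = 21%
Adjustment = +20 percentage points
New S = 21 + (20) = 41
Clamp to [0, 100] → 41
= HSL(242°, 41%, 26%)


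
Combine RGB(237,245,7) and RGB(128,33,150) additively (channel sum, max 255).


Additive: each channel = min(255, C₁+C₂)
R: 237+128 = 365 → 255
G: 245+33 = 278 → 255
B: 7+150 = 157 → 157
= RGB(255, 255, 157)


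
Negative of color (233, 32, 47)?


Invert: (255-R, 255-G, 255-B)
R: 255-233 = 22
G: 255-32 = 223
B: 255-47 = 208
= RGB(22, 223, 208)


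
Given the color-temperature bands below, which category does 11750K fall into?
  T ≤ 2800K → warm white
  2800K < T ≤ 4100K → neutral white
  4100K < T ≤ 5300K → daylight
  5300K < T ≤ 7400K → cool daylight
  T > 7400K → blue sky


Temperature: 11750K
11750K > 7400K → blue sky
Classification: blue sky


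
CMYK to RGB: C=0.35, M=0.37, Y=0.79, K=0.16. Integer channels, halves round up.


R = 255 × (1-C) × (1-K) = 255 × 0.65 × 0.84 = 139.23 → 139
G = 255 × (1-M) × (1-K) = 255 × 0.63 × 0.84 = 134.946 → 135
B = 255 × (1-Y) × (1-K) = 255 × 0.21 × 0.84 = 44.982 → 45
= RGB(139, 135, 45)


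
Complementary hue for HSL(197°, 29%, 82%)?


Complement = opposite side of color wheel = hue + 180°
H' = (197 + 180) mod 360 = 17°
S and L unchanged.
= HSL(17°, 29%, 82%)


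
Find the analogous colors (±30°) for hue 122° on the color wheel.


Base hue: 122°
Left analog: (122 - 30) mod 360 = 92°
Right analog: (122 + 30) mod 360 = 152°
Analogous hues = 92° and 152°


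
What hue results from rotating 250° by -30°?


New hue = (H + rotation) mod 360
New hue = (250 -30) mod 360
= 220 mod 360
= 220°


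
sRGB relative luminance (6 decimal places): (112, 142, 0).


Linearize each channel (sRGB transfer function): c = v/255; c_lin = c/12.92 if c ≤ 0.04045, else ((c+0.055)/1.055)^2.4
  R: 112/255 ≈ 0.439216 > 0.04045 → ((0.439216+0.055)/1.055)^2.4 ≈ 0.162029
  G: 142/255 ≈ 0.556863 > 0.04045 → ((0.556863+0.055)/1.055)^2.4 ≈ 0.270498
  B: 0/255 ≈ 0.000000 ≤ 0.04045 → 0.000000/12.92 ≈ 0.000000
R_lin = 0.162029, G_lin = 0.270498, B_lin = 0.000000
L = 0.2126×R + 0.7152×G + 0.0722×B
L = 0.2126×0.162029 + 0.7152×0.270498 + 0.0722×0.000000
L ≈ 0.227907


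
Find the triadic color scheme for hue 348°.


Triadic: equally spaced at 120° intervals
H1 = 348°
H2 = (348 + 120) mod 360 = 108°
H3 = (348 + 240) mod 360 = 228°
Triadic = 348°, 108°, 228°


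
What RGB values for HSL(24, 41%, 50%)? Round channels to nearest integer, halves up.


H=24°, S=0.41, L=0.50
C = (1-|2L-1|)×S = (1-|0.00|)×0.41 = 0.41
H' = H/60 = 24/60 ≈ 0.4000; X = C×(1-|H' mod 2 - 1|) = 0.164
m = L - C/2 = 0.50 - 0.205 = 0.295
Sector ⌊H'⌋ = 0 → (R',G',B') = (0.41, 0.164, 0.0)
RGB = ((R'+m)×255, (G'+m)×255, (B'+m)×255) = (179.775, 117.045, 75.225)
Round half up → RGB(180, 117, 75)


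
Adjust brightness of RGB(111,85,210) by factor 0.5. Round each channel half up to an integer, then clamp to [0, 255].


Multiply each channel by 0.5, round half up, clamp to [0, 255]
R: 111×0.5 = 55.5 → round → 56
G: 85×0.5 = 42.5 → round → 43
B: 210×0.5 = 105
= RGB(56, 43, 105)


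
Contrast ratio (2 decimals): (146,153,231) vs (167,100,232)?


Linearize each sRGB channel c=v/255: c/12.92 if c ≤ 0.04045 else ((c+0.055)/1.055)^2.4
L = 0.2126×R_lin + 0.7152×G_lin + 0.0722×B_lin
Color 1 (146,153,231):
  R=146: 146/255≈0.5725 > 0.04045 → ((0.5725+0.055)/1.055)^2.4 ≈ 0.28744
  G=153: 153/255≈0.6000 > 0.04045 → ((0.6000+0.055)/1.055)^2.4 ≈ 0.31855
  B=231: 231/255≈0.9059 > 0.04045 → ((0.9059+0.055)/1.055)^2.4 ≈ 0.79910
  L1 = 0.2126×0.28744 + 0.7152×0.31855 + 0.0722×0.79910 ≈ 0.34663
Color 2 (167,100,232):
  R=167: 167/255≈0.6549 > 0.04045 → ((0.6549+0.055)/1.055)^2.4 ≈ 0.38643
  G=100: 100/255≈0.3922 > 0.04045 → ((0.3922+0.055)/1.055)^2.4 ≈ 0.12744
  B=232: 232/255≈0.9098 > 0.04045 → ((0.9098+0.055)/1.055)^2.4 ≈ 0.80695
  L2 = 0.2126×0.38643 + 0.7152×0.12744 + 0.0722×0.80695 ≈ 0.23156
Lighter = 0.34663, Darker = 0.23156
Ratio = (L_lighter + 0.05) / (L_darker + 0.05)
Ratio = (0.34663 + 0.05) / (0.23156 + 0.05) = 0.39663 / 0.28156 ≈ 1.4087
Ratio ≈ 1.41:1


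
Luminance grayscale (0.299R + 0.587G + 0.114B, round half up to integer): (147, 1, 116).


Gray = 0.299×R + 0.587×G + 0.114×B
Gray = 0.299×147 + 0.587×1 + 0.114×116
Gray = 43.953 + 0.587 + 13.224
Gray = 57.764 → round half up → 58
Gray = 58


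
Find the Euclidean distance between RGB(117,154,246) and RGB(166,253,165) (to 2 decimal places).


d = √[(R₁-R₂)² + (G₁-G₂)² + (B₁-B₂)²]
d = √[(117-166)² + (154-253)² + (246-165)²]
d = √[2401 + 9801 + 6561]
d = √18763
d ≈ 136.98


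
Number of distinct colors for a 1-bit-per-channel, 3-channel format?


Total bits = 1 bits/channel × 3 channels = 3 bits
Distinct colors = 2^3
= 8 colors


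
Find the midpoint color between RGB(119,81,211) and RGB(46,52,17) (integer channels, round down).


Midpoint: each channel = ⌊(C₁+C₂)/2⌋
R: ⌊(119+46)/2⌋ = 82
G: ⌊(81+52)/2⌋ = 66
B: ⌊(211+17)/2⌋ = 114
= RGB(82, 66, 114)


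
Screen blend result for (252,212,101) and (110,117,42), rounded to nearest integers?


Screen: C = 255 - (255-A)×(255-B)/255, rounded to nearest integer
R: 255 - (255-252)×(255-110)/255 = 255 - 435/255 ≈ 255 - 1.706 = 253.294 → 253
G: 255 - (255-212)×(255-117)/255 = 255 - 5934/255 ≈ 255 - 23.271 = 231.729 → 232
B: 255 - (255-101)×(255-42)/255 = 255 - 32802/255 ≈ 255 - 128.635 = 126.365 → 126
= RGB(253, 232, 126)


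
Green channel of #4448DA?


Color: #4448DA
R = 44 = 68
G = 48 = 72
B = DA = 218
Green = 72


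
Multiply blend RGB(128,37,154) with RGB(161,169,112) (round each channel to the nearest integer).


Multiply: C = A×B/255, rounded to nearest integer
R: 128×161/255 = 20608/255 ≈ 80.816 → 81
G: 37×169/255 = 6253/255 ≈ 24.522 → 25
B: 154×112/255 = 17248/255 ≈ 67.639 → 68
= RGB(81, 25, 68)


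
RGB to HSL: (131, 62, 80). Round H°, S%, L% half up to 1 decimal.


Normalize: R'=131/255≈0.5137, G'=62/255≈0.2431, B'=80/255≈0.3137
Max=131/255, Min=62/255, Δ=Max-Min=69/255
L = (Max+Min)/2 = (131+62)/510 = 193/510 = 0.37843… → L = 37.8%
L ≤ 0.5 → S = Δ/(Max+Min) = 69/(131+62) = 69/193 = 0.35751… → S = 35.8%
(the 1/255 factors cancel in S and H, so raw channel differences can be used)
Max is R' → H = 60 × (((G-B)/Δ) mod 6) = 60 × (((62-80)/69) mod 6)
  (-18)/69 = -0.2608…; negative, so add 6 → 5.7391…
  H = 60 × 5.7391… = 344.347…° → H = 344.3°
= HSL(344.3°, 35.8%, 37.8%)


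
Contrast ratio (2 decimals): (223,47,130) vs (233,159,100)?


Linearize each sRGB channel c=v/255: c/12.92 if c ≤ 0.04045 else ((c+0.055)/1.055)^2.4
L = 0.2126×R_lin + 0.7152×G_lin + 0.0722×B_lin
Color 1 (223,47,130):
  R=223: 223/255≈0.8745 > 0.04045 → ((0.8745+0.055)/1.055)^2.4 ≈ 0.73791
  G=47: 47/255≈0.1843 > 0.04045 → ((0.1843+0.055)/1.055)^2.4 ≈ 0.02843
  B=130: 130/255≈0.5098 > 0.04045 → ((0.5098+0.055)/1.055)^2.4 ≈ 0.22323
  L1 = 0.2126×0.73791 + 0.7152×0.02843 + 0.0722×0.22323 ≈ 0.19333
Color 2 (233,159,100):
  R=233: 233/255≈0.9137 > 0.04045 → ((0.9137+0.055)/1.055)^2.4 ≈ 0.81485
  G=159: 159/255≈0.6235 > 0.04045 → ((0.6235+0.055)/1.055)^2.4 ≈ 0.34670
  B=100: 100/255≈0.3922 > 0.04045 → ((0.3922+0.055)/1.055)^2.4 ≈ 0.12744
  L2 = 0.2126×0.81485 + 0.7152×0.34670 + 0.0722×0.12744 ≈ 0.43040
Lighter = 0.43040, Darker = 0.19333
Ratio = (L_lighter + 0.05) / (L_darker + 0.05)
Ratio = (0.43040 + 0.05) / (0.19333 + 0.05) = 0.48040 / 0.24333 ≈ 1.9743
Ratio ≈ 1.97:1


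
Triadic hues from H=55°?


Triadic: equally spaced at 120° intervals
H1 = 55°
H2 = (55 + 120) mod 360 = 175°
H3 = (55 + 240) mod 360 = 295°
Triadic = 55°, 175°, 295°


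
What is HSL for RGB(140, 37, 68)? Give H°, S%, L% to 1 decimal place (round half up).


Normalize: R'=140/255≈0.5490, G'=37/255≈0.1451, B'=68/255≈0.2667
Max=140/255, Min=37/255, Δ=Max-Min=103/255
L = (Max+Min)/2 = (140+37)/510 = 177/510 = 0.34705… → L = 34.7%
L ≤ 0.5 → S = Δ/(Max+Min) = 103/(140+37) = 103/177 = 0.58192… → S = 58.2%
(the 1/255 factors cancel in S and H, so raw channel differences can be used)
Max is R' → H = 60 × (((G-B)/Δ) mod 6) = 60 × (((37-68)/103) mod 6)
  (-31)/103 = -0.3009…; negative, so add 6 → 5.6990…
  H = 60 × 5.6990… = 341.941…° → H = 341.9°
= HSL(341.9°, 58.2%, 34.7%)
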